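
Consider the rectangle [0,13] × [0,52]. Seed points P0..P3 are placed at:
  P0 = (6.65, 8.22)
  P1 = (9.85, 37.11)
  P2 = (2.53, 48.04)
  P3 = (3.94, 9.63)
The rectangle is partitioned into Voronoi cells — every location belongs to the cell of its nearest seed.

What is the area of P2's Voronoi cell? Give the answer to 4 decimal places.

1. box [0,13]×[0,52]: [(0, 0) (13, 0) (13, 52) (0, 52)]
2. ⊥bis P2·P0 via (4.59,28.13): [(0, 27.6551) (13, 29.0001) (13, 52) (0, 52)]  |A|=307.7409
3. ⊥bis P2·P1 via (6.19,42.575): [(0, 38.4295) (13, 47.1358) (13, 52) (0, 52)]  |A|=119.826
4. ⊥bis P2·P3 via (3.235,28.835): [(0, 38.4295) (13, 47.1358) (13, 52) (0, 52)]  |A|=119.826
5. canonical 4-gon: [(0, 38.4295) (13, 47.1358) (13, 52) (0, 52)]
6. shoelace: 119.826

Area of P2's cell: 119.8260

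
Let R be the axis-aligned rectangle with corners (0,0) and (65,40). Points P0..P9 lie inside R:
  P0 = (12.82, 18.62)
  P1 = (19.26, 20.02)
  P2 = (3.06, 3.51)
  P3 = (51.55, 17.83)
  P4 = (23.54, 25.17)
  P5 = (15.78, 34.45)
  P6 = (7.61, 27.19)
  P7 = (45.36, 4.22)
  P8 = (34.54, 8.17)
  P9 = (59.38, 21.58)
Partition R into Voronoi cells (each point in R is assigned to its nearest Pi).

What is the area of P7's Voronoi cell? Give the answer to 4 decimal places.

Area of P7's cell: 224.6304

1. box [0,65]×[0,40]: [(0, 0) (65, 0) (65, 40) (0, 40)]
2. ⊥bis P7·P0 via (29.09,11.42): [(24.0363, 0) (65, 0) (65, 40) (41.7376, 40)]  |A|=1284.5229
3. ⊥bis P7·P1 via (32.31,12.12): [(24.973, 0) (65, 0) (65, 40) (49.1875, 40)]  |A|=1116.7893
4. ⊥bis P7·P2 via (24.21,3.865): [(24.973, 0) (65, 0) (65, 40) (49.1875, 40)]  |A|=1116.7893
5. ⊥bis P7·P3 via (48.455,11.025): [(35.2757, 17.0191) (24.973, 0) (65, 0) (65, 3.5001)]  |A|=392.6311
6. ⊥bis P7·P4 via (34.45,14.695): [(36.2542, 16.5741) (32.8771, 13.0568) (24.973, 0) (65, 0) (65, 3.5001)]  |A|=390.1589
7. ⊥bis P7·P5 via (30.57,19.335): [(36.2542, 16.5741) (32.8771, 13.0568) (24.973, 0) (65, 0) (65, 3.5001)]  |A|=390.1589
8. ⊥bis P7·P6 via (26.485,15.705): [(36.2542, 16.5741) (32.8771, 13.0568) (24.973, 0) (65, 0) (65, 3.5001)]  |A|=390.1589
9. ⊥bis P7·P8 via (39.95,6.195): [(42.6732, 13.6546) (37.6884, 0) (65, 0) (65, 3.5001)]  |A|=225.5378
10. ⊥bis P7·P9 via (52.37,12.9): [(62.7319, 4.5317) (42.6732, 13.6546) (37.6884, 0) (65, 0) (65, 2.7)]  |A|=224.6304
11. canonical 5-gon: [(62.7319, 4.5317) (42.6732, 13.6546) (37.6884, 0) (65, 0) (65, 2.7)]
12. shoelace: 224.6304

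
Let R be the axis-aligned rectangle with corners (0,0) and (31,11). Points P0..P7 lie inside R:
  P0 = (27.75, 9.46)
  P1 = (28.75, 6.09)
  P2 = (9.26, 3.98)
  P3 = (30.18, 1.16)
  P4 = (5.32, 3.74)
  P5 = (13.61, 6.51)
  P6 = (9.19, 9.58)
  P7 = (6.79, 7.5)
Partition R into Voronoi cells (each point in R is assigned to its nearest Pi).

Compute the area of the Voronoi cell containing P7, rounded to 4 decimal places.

Area of P7's cell: 35.7466

1. box [0,31]×[0,11]: [(0, 0) (31, 0) (31, 11) (0, 11)]
2. ⊥bis P7·P0 via (17.27,8.48): [(0, 0) (18.063, 0) (17.0344, 11) (0, 11)]  |A|=193.0353
3. ⊥bis P7·P1 via (17.77,6.795): [(0, 0) (17.3337, 0) (17.6306, 4.6238) (17.0344, 11) (0, 11)]  |A|=191.3493
4. ⊥bis P7·P2 via (8.025,5.74): [(0, 0.1088) (15.521, 11) (0, 11)]  |A|=84.5212
5. ⊥bis P7·P3 via (18.485,4.33): [(0, 0.1088) (15.521, 11) (0, 11)]  |A|=84.5212
6. ⊥bis P7·P4 via (6.055,5.62): [(0, 7.9872) (7.2103, 5.1683) (15.521, 11) (0, 11)]  |A|=56.1182
7. ⊥bis P7·P5 via (10.2,7.005): [(0, 7.9872) (7.2103, 5.1683) (10.2422, 7.2958) (10.7799, 11) (0, 11)]  |A|=47.3373
8. ⊥bis P7·P6 via (7.99,8.54): [(0, 7.9872) (7.2103, 5.1683) (9.5122, 6.7836) (5.858, 11) (0, 11)]  |A|=35.7466
9. canonical 5-gon: [(0, 7.9872) (7.2103, 5.1683) (9.5122, 6.7836) (5.858, 11) (0, 11)]
10. shoelace: 35.7466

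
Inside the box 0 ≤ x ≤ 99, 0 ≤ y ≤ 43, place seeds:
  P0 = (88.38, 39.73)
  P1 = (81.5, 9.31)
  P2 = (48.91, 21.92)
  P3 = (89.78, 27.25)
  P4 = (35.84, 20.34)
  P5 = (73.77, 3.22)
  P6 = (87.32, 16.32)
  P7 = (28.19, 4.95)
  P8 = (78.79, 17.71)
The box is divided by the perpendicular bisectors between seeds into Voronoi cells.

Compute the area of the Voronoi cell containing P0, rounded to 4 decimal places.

1. box [0,99]×[0,43]: [(0, 0) (99, 0) (99, 43) (0, 43)]
2. ⊥bis P0·P1 via (84.94,24.52): [(99, 21.3401) (99, 43) (3.2305, 43)]  |A|=1037.1797
3. ⊥bis P0·P2 via (68.645,30.825): [(69.9614, 27.9077) (99, 21.3401) (99, 43) (63.1513, 43)]  |A|=585.0072
4. ⊥bis P0·P3 via (89.08,33.49): [(68.485, 31.1797) (99, 34.6028) (99, 43) (63.1513, 43)]  |A|=339.9921
5. ⊥bis P0·P4 via (62.11,30.035): [(68.485, 31.1797) (99, 34.6028) (99, 43) (63.1513, 43)]  |A|=339.9921
6. ⊥bis P0·P5 via (81.075,21.475): [(68.485, 31.1797) (99, 34.6028) (99, 43) (63.1513, 43)]  |A|=339.9921
7. ⊥bis P0·P6 via (87.85,28.025): [(68.485, 31.1797) (99, 34.6028) (99, 43) (63.1513, 43)]  |A|=339.9921
8. ⊥bis P0·P7 via (58.285,22.34): [(68.485, 31.1797) (99, 34.6028) (99, 43) (63.1513, 43)]  |A|=339.9921
9. ⊥bis P0·P8 via (83.585,28.72): [(66.1731, 36.3031) (76.0012, 32.0228) (99, 34.6028) (99, 43) (63.1513, 43)]  |A|=319.7629
10. canonical 5-gon: [(66.1731, 36.3031) (76.0012, 32.0228) (99, 34.6028) (99, 43) (63.1513, 43)]
11. shoelace: 319.7629

Area of P0's cell: 319.7629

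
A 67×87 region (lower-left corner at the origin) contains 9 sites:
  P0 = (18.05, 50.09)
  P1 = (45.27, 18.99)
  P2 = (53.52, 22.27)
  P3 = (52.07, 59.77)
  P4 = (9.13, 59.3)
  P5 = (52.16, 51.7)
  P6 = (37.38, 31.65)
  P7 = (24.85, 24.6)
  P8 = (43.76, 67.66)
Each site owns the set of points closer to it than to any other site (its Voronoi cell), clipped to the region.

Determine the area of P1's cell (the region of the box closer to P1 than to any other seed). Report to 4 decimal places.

1. box [0,67]×[0,87]: [(0, 0) (67, 0) (67, 87) (0, 87)]
2. ⊥bis P1·P0 via (31.66,34.54): [(0, 6.8299) (0, 0) (67, 0) (67, 65.471)]  |A|=2422.0797
3. ⊥bis P1·P2 via (49.395,20.63): [(40.7141, 42.4645) (0, 6.8299) (0, 0) (57.597, 0)]  |A|=1361.9507
4. ⊥bis P1·P3 via (48.67,39.38): [(41.4626, 40.5818) (39.0271, 40.9879) (0, 6.8299) (0, 0) (57.597, 0)]  |A|=1359.8099
5. ⊥bis P1·P4 via (27.2,39.145): [(41.4626, 40.5818) (39.0271, 40.9879) (0, 6.8299) (0, 0) (57.597, 0)]  |A|=1359.8099
6. ⊥bis P1·P5 via (48.715,35.345): [(43.0721, 36.5336) (35.7097, 38.0844) (0, 6.8299) (0, 0) (57.597, 0)]  |A|=1341.946
7. ⊥bis P1·P6 via (41.325,25.32): [(46.2981, 28.4194) (0.6975, 0) (57.597, 0)]  |A|=808.5242
8. ⊥bis P1·P7 via (35.06,21.795): [(46.2981, 28.4194) (34.9342, 21.3371) (29.0722, 0) (57.597, 0)]  |A|=505.8064
9. ⊥bis P1·P8 via (44.515,43.325): [(46.2981, 28.4194) (34.9342, 21.3371) (29.0722, 0) (57.597, 0)]  |A|=505.8064
10. canonical 4-gon: [(46.2981, 28.4194) (34.9342, 21.3371) (29.0722, 0) (57.597, 0)]
11. shoelace: 505.8064

Area of P1's cell: 505.8064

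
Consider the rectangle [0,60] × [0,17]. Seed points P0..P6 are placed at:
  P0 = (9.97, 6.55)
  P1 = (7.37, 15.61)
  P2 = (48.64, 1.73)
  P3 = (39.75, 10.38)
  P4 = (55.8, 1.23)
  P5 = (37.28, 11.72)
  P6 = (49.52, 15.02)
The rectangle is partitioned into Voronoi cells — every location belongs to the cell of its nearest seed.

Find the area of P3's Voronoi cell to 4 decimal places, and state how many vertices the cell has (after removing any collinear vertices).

Area of P3's cell: 108.6866 (5 vertices)

1. box [0,60]×[0,17]: [(0, 0) (60, 0) (60, 17) (0, 17)]
2. ⊥bis P3·P0 via (24.86,8.465): [(25.9487, 0) (60, 0) (60, 17) (23.7623, 17)]  |A|=597.4565
3. ⊥bis P3·P1 via (23.56,12.995): [(23.9594, 15.4677) (25.9487, 0) (60, 0) (60, 17) (24.2069, 17)]  |A|=597.1159
4. ⊥bis P3·P2 via (44.195,6.055): [(23.9594, 15.4677) (25.9487, 0) (38.3035, 0) (54.8445, 17) (24.2069, 17)]  |A|=368.8738
5. ⊥bis P3·P4 via (47.775,5.805): [(23.9594, 15.4677) (25.9487, 0) (38.3035, 0) (53.1847, 15.2941) (54.1572, 17) (24.2069, 17)]  |A|=368.2875
6. ⊥bis P3·P5 via (38.515,11.05): [(32.5203, 0) (38.3035, 0) (53.1847, 15.2941) (54.1572, 17) (41.7429, 17)]  |A|=159.9344
7. ⊥bis P3·P6 via (44.635,12.7): [(32.5203, 0) (38.3035, 0) (46.6114, 8.5385) (42.5928, 17) (41.7429, 17)]  |A|=108.6866
8. canonical 5-gon: [(32.5203, 0) (38.3035, 0) (46.6114, 8.5385) (42.5928, 17) (41.7429, 17)]
9. shoelace: 108.6866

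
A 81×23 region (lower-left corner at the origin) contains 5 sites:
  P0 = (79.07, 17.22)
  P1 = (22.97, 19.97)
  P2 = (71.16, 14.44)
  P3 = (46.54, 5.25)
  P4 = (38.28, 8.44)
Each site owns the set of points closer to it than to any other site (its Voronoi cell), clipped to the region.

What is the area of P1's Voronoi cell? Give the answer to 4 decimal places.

Area of P1's cell: 657.5207

1. box [0,81]×[0,23]: [(0, 0) (81, 0) (81, 23) (0, 23)]
2. ⊥bis P1·P0 via (51.02,18.595): [(0, 0) (50.1085, 0) (51.2359, 23) (0, 23)]  |A|=1165.4607
3. ⊥bis P1·P2 via (47.065,17.205): [(0, 0) (45.0907, 0) (47.73, 23) (0, 23)]  |A|=1067.4375
4. ⊥bis P1·P3 via (34.755,12.61): [(0, 0) (26.8798, 0) (41.2438, 23) (0, 23)]  |A|=783.4209
5. ⊥bis P1·P4 via (30.625,14.205): [(0, 0) (19.9272, 0) (37.2485, 23) (0, 23)]  |A|=657.5207
6. canonical 4-gon: [(0, 0) (19.9272, 0) (37.2485, 23) (0, 23)]
7. shoelace: 657.5207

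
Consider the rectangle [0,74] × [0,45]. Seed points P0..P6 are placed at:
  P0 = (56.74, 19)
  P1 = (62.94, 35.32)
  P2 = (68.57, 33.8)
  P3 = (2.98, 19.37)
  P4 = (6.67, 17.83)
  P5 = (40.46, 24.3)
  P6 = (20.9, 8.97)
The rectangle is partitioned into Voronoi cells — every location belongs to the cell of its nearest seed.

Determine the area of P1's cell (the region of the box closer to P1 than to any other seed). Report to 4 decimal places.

Area of P1's cell: 304.6157

1. box [0,74]×[0,45]: [(0, 0) (74, 0) (74, 45) (0, 45)]
2. ⊥bis P1·P0 via (59.84,27.16): [(74, 21.7806) (74, 45) (12.8805, 45)]  |A|=709.5792
3. ⊥bis P1·P2 via (65.755,34.56): [(63.3927, 25.8103) (68.5736, 45) (12.8805, 45)]  |A|=534.3667
4. ⊥bis P1·P3 via (32.96,27.345): [(29.9929, 38.499) (63.3927, 25.8103) (68.5736, 45) (28.2636, 45)]  |A|=484.3638
5. ⊥bis P1·P4 via (34.805,26.575): [(31.2468, 38.0226) (63.3927, 25.8103) (68.5736, 45) (29.0781, 45)]  |A|=477.8583
6. ⊥bis P1·P5 via (51.7,29.81): [(51.4335, 30.3536) (63.3927, 25.8103) (68.5736, 45) (44.2537, 45)]  |A|=304.6157
7. ⊥bis P1·P6 via (41.92,22.145): [(51.4335, 30.3536) (63.3927, 25.8103) (68.5736, 45) (44.2537, 45)]  |A|=304.6157
8. canonical 4-gon: [(51.4335, 30.3536) (63.3927, 25.8103) (68.5736, 45) (44.2537, 45)]
9. shoelace: 304.6157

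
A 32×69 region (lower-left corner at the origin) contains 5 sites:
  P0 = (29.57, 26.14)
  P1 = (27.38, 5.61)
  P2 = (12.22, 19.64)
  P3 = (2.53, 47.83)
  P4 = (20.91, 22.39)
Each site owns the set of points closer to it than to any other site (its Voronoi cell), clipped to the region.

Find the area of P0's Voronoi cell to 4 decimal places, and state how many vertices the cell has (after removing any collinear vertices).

1. box [0,32]×[0,69]: [(0, 0) (32, 0) (32, 69) (0, 69)]
2. ⊥bis P0·P1 via (28.475,15.875): [(0, 18.9125) (32, 15.499) (32, 69) (0, 69)]  |A|=1657.4161
3. ⊥bis P0·P2 via (20.895,22.89): [(23.317, 16.4252) (32, 15.499) (32, 69) (3.6204, 69)]  |A|=978.3023
4. ⊥bis P0·P3 via (16.05,36.985): [(15.7531, 36.6149) (23.317, 16.4252) (32, 15.499) (32, 56.8692)]  |A|=420.2194
5. ⊥bis P0·P4 via (25.24,24.265): [(18.4411, 39.9659) (28.8924, 15.8305) (32, 15.499) (32, 56.8692)]  |A|=316.2368
6. canonical 4-gon: [(18.4411, 39.9659) (28.8924, 15.8305) (32, 15.499) (32, 56.8692)]
7. shoelace: 316.2368

Area of P0's cell: 316.2368 (4 vertices)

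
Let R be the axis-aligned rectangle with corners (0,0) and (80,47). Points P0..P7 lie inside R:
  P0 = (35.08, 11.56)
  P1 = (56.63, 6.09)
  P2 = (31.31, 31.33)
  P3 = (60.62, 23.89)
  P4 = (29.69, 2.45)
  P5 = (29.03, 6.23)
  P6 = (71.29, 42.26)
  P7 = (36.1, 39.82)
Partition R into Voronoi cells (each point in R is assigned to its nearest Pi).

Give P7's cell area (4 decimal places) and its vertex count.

1. box [0,80]×[0,47]: [(0, 0) (80, 0) (80, 47) (0, 47)]
2. ⊥bis P7·P0 via (35.59,25.69): [(0, 26.9746) (80, 24.0871) (80, 47) (0, 47)]  |A|=1717.5338
3. ⊥bis P7·P1 via (46.365,22.955): [(0, 26.9746) (50.0038, 25.1698) (80, 43.4272) (80, 47) (0, 47)]  |A|=1427.4688
4. ⊥bis P7·P2 via (33.705,35.575): [(51.0351, 25.7975) (80, 43.4272) (80, 47) (13.4548, 47)]  |A|=757.2057
5. ⊥bis P7·P3 via (48.36,31.855): [(46.1977, 28.5267) (58.1993, 47) (13.4548, 47)]  |A|=413.2888
6. ⊥bis P7·P4 via (32.895,21.135): [(46.1977, 28.5267) (58.1993, 47) (13.4548, 47)]  |A|=413.2888
7. ⊥bis P7·P5 via (32.565,23.025): [(46.1977, 28.5267) (58.1993, 47) (13.4548, 47)]  |A|=413.2888
8. ⊥bis P7·P6 via (53.695,41.04): [(46.1977, 28.5267) (53.756, 40.1607) (53.2817, 47) (13.4548, 47)]  |A|=396.4724
9. canonical 4-gon: [(46.1977, 28.5267) (53.756, 40.1607) (53.2817, 47) (13.4548, 47)]
10. shoelace: 396.4724

Area of P7's cell: 396.4724 (4 vertices)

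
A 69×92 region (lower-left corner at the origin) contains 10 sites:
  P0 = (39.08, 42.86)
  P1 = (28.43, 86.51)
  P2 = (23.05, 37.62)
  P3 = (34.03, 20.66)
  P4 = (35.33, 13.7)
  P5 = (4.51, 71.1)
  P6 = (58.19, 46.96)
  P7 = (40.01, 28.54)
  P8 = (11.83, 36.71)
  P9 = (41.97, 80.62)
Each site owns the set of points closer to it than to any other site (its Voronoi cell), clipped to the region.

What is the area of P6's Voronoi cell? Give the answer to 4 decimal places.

Area of P6's cell: 837.4031

1. box [0,69]×[0,92]: [(0, 0) (69, 0) (69, 92) (0, 92)]
2. ⊥bis P6·P0 via (48.635,44.91): [(58.2703, 0) (69, 0) (69, 92) (38.532, 92)]  |A|=1895.0948
3. ⊥bis P6·P1 via (43.31,66.735): [(43.8632, 67.1513) (58.2703, 0) (69, 0) (69, 86.0658)]  |A|=1441.9657
4. ⊥bis P6·P2 via (40.62,42.29): [(43.8632, 67.1513) (58.2703, 0) (69, 0) (69, 86.0658)]  |A|=1441.9657
5. ⊥bis P6·P3 via (46.11,33.81): [(43.8632, 67.1513) (52.2209, 28.1964) (69, 12.7825) (69, 86.0658)]  |A|=1183.4568
6. ⊥bis P6·P4 via (46.76,30.33): [(43.8632, 67.1513) (52.2209, 28.1964) (59.2228, 21.7641) (69, 15.0442) (69, 86.0658)]  |A|=1172.4005
7. ⊥bis P6·P5 via (31.35,59.03): [(43.8632, 67.1513) (52.2209, 28.1964) (59.2228, 21.7641) (69, 15.0442) (69, 86.0658)]  |A|=1172.4005
8. ⊥bis P6·P7 via (49.1,37.75): [(43.8632, 67.1513) (50.4589, 36.4088) (69, 18.1093) (69, 86.0658)]  |A|=1078.7554
9. ⊥bis P6·P8 via (35.01,41.835): [(43.8632, 67.1513) (50.4589, 36.4088) (69, 18.1093) (69, 86.0658)]  |A|=1078.7554
10. ⊥bis P6·P9 via (50.08,63.79): [(45.0993, 61.3899) (50.4589, 36.4088) (69, 18.1093) (69, 72.9071)]  |A|=837.4031
11. canonical 4-gon: [(45.0993, 61.3899) (50.4589, 36.4088) (69, 18.1093) (69, 72.9071)]
12. shoelace: 837.4031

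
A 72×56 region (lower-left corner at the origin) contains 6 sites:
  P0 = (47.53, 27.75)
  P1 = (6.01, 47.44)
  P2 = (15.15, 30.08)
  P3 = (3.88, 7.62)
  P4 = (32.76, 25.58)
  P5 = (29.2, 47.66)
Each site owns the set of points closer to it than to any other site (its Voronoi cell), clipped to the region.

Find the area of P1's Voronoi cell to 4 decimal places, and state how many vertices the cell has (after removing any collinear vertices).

1. box [0,72]×[0,56]: [(0, 0) (72, 0) (72, 56) (0, 56)]
2. ⊥bis P1·P0 via (26.77,37.595): [(0, 0) (8.9413, 0) (35.4982, 56) (0, 56)]  |A|=1244.3071
3. ⊥bis P1·P2 via (10.58,38.76): [(0, 33.1897) (32.8938, 50.5082) (35.4982, 56) (0, 56)]  |A|=472.6346
4. ⊥bis P1·P3 via (4.945,27.53): [(0, 33.1897) (32.8938, 50.5082) (35.4982, 56) (0, 56)]  |A|=472.6346
5. ⊥bis P1·P4 via (19.385,36.51): [(0, 33.1897) (29.2614, 48.5957) (35.3122, 56) (0, 56)]  |A|=464.462
6. ⊥bis P1·P5 via (17.605,47.55): [(0, 33.1897) (17.6531, 42.484) (17.5248, 56) (0, 56)]  |A|=319.7695
7. canonical 4-gon: [(0, 33.1897) (17.6531, 42.484) (17.5248, 56) (0, 56)]
8. shoelace: 319.7695

Area of P1's cell: 319.7695 (4 vertices)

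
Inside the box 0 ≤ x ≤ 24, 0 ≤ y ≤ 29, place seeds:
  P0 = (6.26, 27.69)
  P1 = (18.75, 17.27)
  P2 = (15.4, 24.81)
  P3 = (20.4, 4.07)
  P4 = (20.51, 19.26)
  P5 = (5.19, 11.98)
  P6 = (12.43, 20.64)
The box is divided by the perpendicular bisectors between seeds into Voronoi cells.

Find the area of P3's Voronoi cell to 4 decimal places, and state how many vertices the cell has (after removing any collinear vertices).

1. box [0,24]×[0,29]: [(0, 0) (24, 0) (24, 29) (0, 29)]
2. ⊥bis P3·P0 via (13.33,15.88): [(0, 7.9001) (0, 0) (24, 0) (24, 22.2675)]  |A|=362.0112
3. ⊥bis P3·P1 via (19.575,10.67): [(0.6821, 8.3084) (0, 7.9001) (0, 0) (24, 0) (24, 11.2231)]  |A|=233.2448
4. ⊥bis P3·P2 via (17.9,14.44): [(0.6821, 8.3084) (0, 7.9001) (0, 0) (24, 0) (24, 11.2231)]  |A|=233.2448
5. ⊥bis P3·P4 via (20.455,11.665): [(0.6821, 8.3084) (0, 7.9001) (0, 0) (24, 0) (24, 11.2231)]  |A|=233.2448
6. ⊥bis P3·P5 via (12.795,8.025): [(13.7948, 9.9475) (8.6216, 0) (24, 0) (24, 11.2231)]  |A|=133.7554
7. ⊥bis P3·P6 via (16.415,12.355): [(13.7948, 9.9475) (8.6216, 0) (24, 0) (24, 11.2231)]  |A|=133.7554
8. canonical 4-gon: [(13.7948, 9.9475) (8.6216, 0) (24, 0) (24, 11.2231)]
9. shoelace: 133.7554

Area of P3's cell: 133.7554 (4 vertices)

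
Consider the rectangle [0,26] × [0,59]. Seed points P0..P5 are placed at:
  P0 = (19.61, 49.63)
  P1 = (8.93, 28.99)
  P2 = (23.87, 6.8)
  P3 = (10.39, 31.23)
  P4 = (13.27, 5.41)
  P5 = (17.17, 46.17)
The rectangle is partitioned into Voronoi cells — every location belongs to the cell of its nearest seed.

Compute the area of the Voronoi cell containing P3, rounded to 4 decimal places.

Area of P3's cell: 280.9198

1. box [0,26]×[0,59]: [(0, 0) (26, 0) (26, 59) (0, 59)]
2. ⊥bis P3·P0 via (15,40.43): [(0, 47.9463) (0, 0) (26, 0) (26, 34.918)]  |A|=1077.2365
3. ⊥bis P3·P1 via (9.66,30.11): [(0, 47.9463) (0, 36.4062) (26, 19.4598) (26, 34.918)]  |A|=350.9776
4. ⊥bis P3·P2 via (17.13,19.015): [(0, 47.9463) (0, 36.4062) (22.3031, 21.8694) (26, 23.9093) (26, 34.918)]  |A|=342.753
5. ⊥bis P3·P4 via (11.83,18.32): [(0, 47.9463) (0, 36.4062) (22.3031, 21.8694) (26, 23.9093) (26, 34.918)]  |A|=342.753
6. ⊥bis P3·P5 via (13.78,38.7): [(0, 44.9536) (0, 36.4062) (22.3031, 21.8694) (26, 23.9093) (26, 33.1544)]  |A|=280.9198
7. canonical 5-gon: [(0, 44.9536) (0, 36.4062) (22.3031, 21.8694) (26, 23.9093) (26, 33.1544)]
8. shoelace: 280.9198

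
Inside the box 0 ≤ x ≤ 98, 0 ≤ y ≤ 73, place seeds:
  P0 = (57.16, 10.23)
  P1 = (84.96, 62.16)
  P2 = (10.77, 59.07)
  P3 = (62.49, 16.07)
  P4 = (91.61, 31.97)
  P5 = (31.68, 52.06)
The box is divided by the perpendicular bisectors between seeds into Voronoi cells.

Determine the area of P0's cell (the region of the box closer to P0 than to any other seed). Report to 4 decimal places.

Area of P0's cell: 1178.7932

1. box [0,98]×[0,73]: [(0, 0) (98, 0) (98, 73) (0, 73)]
2. ⊥bis P0·P1 via (71.06,36.195): [(0, 0) (98, 0) (98, 21.773) (2.3088, 73) (0, 73)]  |A|=4703.0154
3. ⊥bis P0·P2 via (33.965,34.65): [(0, 2.3888) (0, 0) (98, 0) (98, 21.773) (48.3763, 48.3384)]  |A|=2966.5916
4. ⊥bis P0·P3 via (59.825,13.15): [(35.0934, 35.7218) (0, 2.3888) (0, 0) (74.2333, 0)]  |A|=1367.7888
5. ⊥bis P0·P4 via (74.385,21.1): [(35.0934, 35.7218) (0, 2.3888) (0, 0) (74.2333, 0)]  |A|=1367.7888
6. ⊥bis P0·P5 via (44.42,31.145): [(41.8341, 29.5698) (4.9854, 7.1241) (0, 2.3888) (0, 0) (74.2333, 0)]  |A|=1178.7932
7. canonical 5-gon: [(41.8341, 29.5698) (4.9854, 7.1241) (0, 2.3888) (0, 0) (74.2333, 0)]
8. shoelace: 1178.7932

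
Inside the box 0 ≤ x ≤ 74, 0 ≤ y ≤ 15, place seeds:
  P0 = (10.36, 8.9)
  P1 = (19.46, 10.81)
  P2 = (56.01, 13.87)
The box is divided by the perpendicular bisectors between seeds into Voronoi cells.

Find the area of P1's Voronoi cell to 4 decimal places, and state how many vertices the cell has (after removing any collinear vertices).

Area of P1's cell: 341.0388 (4 vertices)

1. box [0,74]×[0,15]: [(0, 0) (74, 0) (74, 15) (0, 15)]
2. ⊥bis P1·P0 via (14.91,9.855): [(16.9785, 0) (74, 0) (74, 15) (13.8301, 15)]  |A|=878.9356
3. ⊥bis P1·P2 via (37.735,12.34): [(16.9785, 0) (38.7681, 0) (37.5123, 15) (13.8301, 15)]  |A|=341.0388
4. canonical 4-gon: [(16.9785, 0) (38.7681, 0) (37.5123, 15) (13.8301, 15)]
5. shoelace: 341.0388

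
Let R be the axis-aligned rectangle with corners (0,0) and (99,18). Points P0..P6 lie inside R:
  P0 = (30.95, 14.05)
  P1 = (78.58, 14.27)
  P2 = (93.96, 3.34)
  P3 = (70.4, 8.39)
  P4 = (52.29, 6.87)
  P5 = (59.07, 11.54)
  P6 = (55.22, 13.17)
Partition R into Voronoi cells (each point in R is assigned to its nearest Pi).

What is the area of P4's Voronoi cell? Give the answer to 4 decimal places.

1. box [0,99]×[0,18]: [(0, 0) (99, 0) (99, 18) (0, 18)]
2. ⊥bis P4·P0 via (41.62,10.46): [(38.1007, 0) (99, 0) (99, 18) (44.1569, 18)]  |A|=1041.6821
3. ⊥bis P4·P1 via (65.435,10.57): [(38.1007, 0) (68.4102, 0) (63.3436, 18) (44.1569, 18)]  |A|=445.4666
4. ⊥bis P4·P2 via (73.125,5.105): [(38.1007, 0) (68.4102, 0) (63.3436, 18) (44.1569, 18)]  |A|=445.4666
5. ⊥bis P4·P3 via (61.345,7.63): [(38.1007, 0) (61.9854, 0) (60.4746, 18) (44.1569, 18)]  |A|=361.8223
6. ⊥bis P4·P5 via (55.68,9.205): [(38.1007, 0) (61.9854, 0) (61.9806, 0.0577) (49.6221, 18) (44.1569, 18)]  |A|=264.4627
7. ⊥bis P4·P6 via (53.755,10.02): [(43.1339, 14.9596) (38.1007, 0) (61.9854, 0) (61.9806, 0.0577) (55.7614, 9.0869)]  |A|=217.907
8. canonical 5-gon: [(43.1339, 14.9596) (38.1007, 0) (61.9854, 0) (61.9806, 0.0577) (55.7614, 9.0869)]
9. shoelace: 217.907

Area of P4's cell: 217.9070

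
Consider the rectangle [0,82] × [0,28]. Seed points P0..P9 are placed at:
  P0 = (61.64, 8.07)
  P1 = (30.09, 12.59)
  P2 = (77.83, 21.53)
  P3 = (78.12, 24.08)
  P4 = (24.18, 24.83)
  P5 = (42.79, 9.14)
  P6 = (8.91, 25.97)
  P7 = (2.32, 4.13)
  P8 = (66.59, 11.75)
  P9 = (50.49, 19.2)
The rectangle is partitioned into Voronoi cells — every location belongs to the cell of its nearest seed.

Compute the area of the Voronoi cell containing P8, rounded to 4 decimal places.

1. box [0,82]×[0,28]: [(0, 0) (82, 0) (82, 28) (0, 28)]
2. ⊥bis P8·P0 via (64.115,9.91): [(71.4824, 0) (82, 0) (82, 28) (50.6663, 28)]  |A|=585.9181
3. ⊥bis P8·P1 via (48.34,12.17): [(71.4824, 0) (82, 0) (82, 28) (50.6663, 28)]  |A|=585.9181
4. ⊥bis P8·P2 via (72.21,16.64): [(71.4824, 0) (82, 0) (82, 5.3885) (62.3256, 28) (50.6663, 28)]  |A|=363.4842
5. ⊥bis P8·P3 via (72.355,17.915): [(71.4824, 0) (82, 0) (82, 5.3885) (65.6236, 24.2097) (61.5703, 28) (50.6663, 28)]  |A|=362.0527
6. ⊥bis P8·P4 via (45.385,18.29): [(71.4824, 0) (82, 0) (82, 5.3885) (65.6236, 24.2097) (61.5703, 28) (50.6663, 28)]  |A|=362.0527
7. ⊥bis P8·P5 via (54.69,10.445): [(53.128, 24.6887) (71.4824, 0) (82, 0) (82, 5.3885) (65.6236, 24.2097) (61.5703, 28) (52.7649, 28)]  |A|=358.5782
8. ⊥bis P8·P6 via (37.75,18.86): [(53.128, 24.6887) (71.4824, 0) (82, 0) (82, 5.3885) (65.6236, 24.2097) (61.5703, 28) (52.7649, 28)]  |A|=358.5782
9. ⊥bis P8·P7 via (34.455,7.94): [(53.128, 24.6887) (71.4824, 0) (82, 0) (82, 5.3885) (65.6236, 24.2097) (61.5703, 28) (52.7649, 28)]  |A|=358.5782
10. ⊥bis P8·P9 via (58.54,15.475): [(59.0916, 16.667) (71.4824, 0) (82, 0) (82, 5.3885) (65.6236, 24.2097) (63.5005, 26.195)]  |A|=287.0908
11. canonical 6-gon: [(59.0916, 16.667) (71.4824, 0) (82, 0) (82, 5.3885) (65.6236, 24.2097) (63.5005, 26.195)]
12. shoelace: 287.0908

Area of P8's cell: 287.0908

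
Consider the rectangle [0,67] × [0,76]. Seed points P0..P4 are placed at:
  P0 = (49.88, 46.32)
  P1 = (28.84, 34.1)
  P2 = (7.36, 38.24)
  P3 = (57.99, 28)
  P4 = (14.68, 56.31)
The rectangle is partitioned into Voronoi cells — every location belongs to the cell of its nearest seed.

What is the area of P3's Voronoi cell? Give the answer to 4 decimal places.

Area of P3's cell: 990.3362

1. box [0,67]×[0,76]: [(0, 0) (67, 0) (67, 76) (0, 76)]
2. ⊥bis P3·P0 via (53.935,37.16): [(0, 13.2838) (0, 0) (67, 0) (67, 42.9437)]  |A|=1883.6192
3. ⊥bis P3·P1 via (43.415,31.05): [(43.7501, 32.6513) (36.9174, 0) (67, 0) (67, 42.9437)]  |A|=990.3362
4. ⊥bis P3·P2 via (32.675,33.12): [(43.7501, 32.6513) (36.9174, 0) (67, 0) (67, 42.9437)]  |A|=990.3362
5. ⊥bis P3·P4 via (36.335,42.155): [(43.7501, 32.6513) (36.9174, 0) (67, 0) (67, 42.9437)]  |A|=990.3362
6. canonical 4-gon: [(43.7501, 32.6513) (36.9174, 0) (67, 0) (67, 42.9437)]
7. shoelace: 990.3362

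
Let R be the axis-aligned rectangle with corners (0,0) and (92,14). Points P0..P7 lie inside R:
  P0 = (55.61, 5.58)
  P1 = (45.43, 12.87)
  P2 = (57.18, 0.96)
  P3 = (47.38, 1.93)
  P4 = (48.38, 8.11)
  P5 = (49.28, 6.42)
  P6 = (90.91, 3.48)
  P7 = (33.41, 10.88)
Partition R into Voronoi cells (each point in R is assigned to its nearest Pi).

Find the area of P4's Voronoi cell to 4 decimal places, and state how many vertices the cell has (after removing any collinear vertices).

Area of P4's cell: 47.8903 (6 vertices)

1. box [0,92]×[0,14]: [(0, 0) (92, 0) (92, 14) (0, 14)]
2. ⊥bis P4·P0 via (51.995,6.845): [(0, 0) (49.5997, 0) (54.4988, 14) (0, 14)]  |A|=728.6893
3. ⊥bis P4·P1 via (46.905,10.49): [(29.9788, 0) (49.5997, 0) (54.4988, 14) (52.5686, 14)]  |A|=150.8579
4. ⊥bis P4·P2 via (52.78,4.535): [(29.9788, 0) (49.0953, 0) (49.9813, 1.0905) (54.4988, 14) (52.5686, 14)]  |A|=150.5828
5. ⊥bis P4·P3 via (47.88,5.02): [(40.108, 6.2776) (51.1701, 4.4876) (54.4988, 14) (52.5686, 14)]  |A|=63.045
6. ⊥bis P4·P5 via (48.83,7.265): [(40.108, 6.2776) (45.3754, 5.4253) (52.9005, 9.4327) (54.4988, 14) (52.5686, 14)]  |A|=47.9061
7. ⊥bis P4·P6 via (69.645,5.795): [(40.108, 6.2776) (45.3754, 5.4253) (52.9005, 9.4327) (54.4988, 14) (52.5686, 14)]  |A|=47.9061
8. ⊥bis P4·P7 via (40.895,9.495): [(40.3245, 6.4117) (40.2941, 6.2475) (45.3754, 5.4253) (52.9005, 9.4327) (54.4988, 14) (52.5686, 14)]  |A|=47.8903
9. canonical 6-gon: [(40.3245, 6.4117) (40.2941, 6.2475) (45.3754, 5.4253) (52.9005, 9.4327) (54.4988, 14) (52.5686, 14)]
10. shoelace: 47.8903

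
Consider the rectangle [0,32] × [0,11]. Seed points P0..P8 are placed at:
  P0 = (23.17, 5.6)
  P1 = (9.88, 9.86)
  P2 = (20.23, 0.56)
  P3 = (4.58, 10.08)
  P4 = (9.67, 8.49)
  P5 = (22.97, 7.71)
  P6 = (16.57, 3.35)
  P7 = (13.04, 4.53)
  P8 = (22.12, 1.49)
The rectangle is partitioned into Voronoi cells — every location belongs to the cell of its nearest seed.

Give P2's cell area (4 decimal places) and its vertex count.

1. box [0,32]×[0,11]: [(0, 0) (32, 0) (32, 11) (0, 11)]
2. ⊥bis P2·P0 via (21.7,3.08): [(0, 0) (26.98, 0) (8.1229, 11) (0, 11)]  |A|=193.0657
3. ⊥bis P2·P1 via (15.055,5.21): [(10.3736, 0) (26.98, 0) (16.0845, 6.3557)]  |A|=52.7729
4. ⊥bis P2·P3 via (12.405,5.32): [(10.3736, 0) (26.98, 0) (16.0845, 6.3557)]  |A|=52.7729
5. ⊥bis P2·P4 via (14.95,4.525): [(11.552, 0) (26.98, 0) (16.2516, 6.2582)]  |A|=48.2762
6. ⊥bis P2·P5 via (21.6,4.135): [(16.2086, 6.2011) (11.552, 0) (26.98, 0) (16.6196, 6.0436)]  |A|=48.2611
7. ⊥bis P2·P6 via (18.4,1.955): [(16.9097, 0) (26.98, 0) (20.0094, 4.0662)]  |A|=20.4739
8. ⊥bis P2·P7 via (16.635,2.545): [(16.9097, 0) (26.98, 0) (20.0094, 4.0662)]  |A|=20.4739
9. ⊥bis P2·P8 via (21.175,1.025): [(19.8083, 3.8025) (16.9097, 0) (21.6794, 0)]  |A|=9.0682
10. canonical 3-gon: [(19.8083, 3.8025) (16.9097, 0) (21.6794, 0)]
11. shoelace: 9.0682

Area of P2's cell: 9.0682 (3 vertices)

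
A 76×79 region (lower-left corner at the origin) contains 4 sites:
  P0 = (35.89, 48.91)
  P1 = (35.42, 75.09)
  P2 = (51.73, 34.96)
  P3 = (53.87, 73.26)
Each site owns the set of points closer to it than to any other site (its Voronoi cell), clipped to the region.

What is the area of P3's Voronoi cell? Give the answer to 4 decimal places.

1. box [0,76]×[0,79]: [(0, 0) (76, 0) (76, 79) (0, 79)]
2. ⊥bis P3·P0 via (44.88,61.085): [(76, 38.106) (76, 79) (20.618, 79)]  |A|=1132.394
3. ⊥bis P3·P1 via (44.645,74.175): [(43.4513, 62.14) (76, 38.106) (76, 79) (45.1236, 79)]  |A|=925.8118
4. ⊥bis P3·P2 via (52.8,54.11): [(43.4513, 62.14) (54.4511, 54.0177) (76, 52.8137) (76, 79) (45.1236, 79)]  |A|=767.3444
5. canonical 5-gon: [(43.4513, 62.14) (54.4511, 54.0177) (76, 52.8137) (76, 79) (45.1236, 79)]
6. shoelace: 767.3444

Area of P3's cell: 767.3444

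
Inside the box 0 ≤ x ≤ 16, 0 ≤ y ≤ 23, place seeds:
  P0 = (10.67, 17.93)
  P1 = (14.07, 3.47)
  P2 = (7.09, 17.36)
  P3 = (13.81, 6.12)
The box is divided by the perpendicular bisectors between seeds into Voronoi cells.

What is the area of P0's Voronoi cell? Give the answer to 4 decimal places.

1. box [0,16]×[0,23]: [(0, 0) (16, 0) (16, 23) (0, 23)]
2. ⊥bis P0·P1 via (12.37,10.7): [(0, 7.7914) (16, 11.5535) (16, 23) (0, 23)]  |A|=213.2404
3. ⊥bis P0·P2 via (8.88,17.645): [(10.0718, 10.1596) (16, 11.5535) (16, 23) (8.0274, 23)]  |A|=85.1141
4. ⊥bis P0·P3 via (12.24,12.025): [(9.8749, 11.3962) (16, 13.0247) (16, 23) (8.0274, 23)]  |A|=76.8061
5. canonical 4-gon: [(9.8749, 11.3962) (16, 13.0247) (16, 23) (8.0274, 23)]
6. shoelace: 76.8061

Area of P0's cell: 76.8061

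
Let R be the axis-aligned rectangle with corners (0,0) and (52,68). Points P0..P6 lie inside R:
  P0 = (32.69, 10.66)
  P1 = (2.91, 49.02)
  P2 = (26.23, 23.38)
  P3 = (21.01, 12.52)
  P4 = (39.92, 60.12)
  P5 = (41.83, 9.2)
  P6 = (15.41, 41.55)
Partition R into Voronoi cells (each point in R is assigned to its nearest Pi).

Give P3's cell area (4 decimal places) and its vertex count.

Area of P3's cell: 579.7373 (5 vertices)

1. box [0,52]×[0,68]: [(0, 0) (52, 0) (52, 68) (0, 68)]
2. ⊥bis P3·P0 via (26.85,11.59): [(0, 0) (25.0043, 0) (35.8331, 68) (0, 68)]  |A|=2068.4727
3. ⊥bis P3·P1 via (11.96,30.77): [(0, 24.8392) (0, 0) (25.0043, 0) (31.4429, 40.4314)]  |A|=895.9872
4. ⊥bis P3·P2 via (23.62,17.95): [(4.5713, 27.106) (0, 24.8392) (0, 0) (25.0043, 0) (27.5611, 16.0556)]  |A|=594.3425
5. ⊥bis P3·P4 via (30.465,36.32): [(4.5713, 27.106) (0, 24.8392) (0, 0) (25.0043, 0) (27.5611, 16.0556)]  |A|=594.3425
6. ⊥bis P3·P5 via (31.42,10.86): [(4.5713, 27.106) (0, 24.8392) (0, 0) (25.0043, 0) (27.5611, 16.0556)]  |A|=594.3425
7. ⊥bis P3·P6 via (18.21,27.035): [(8.5827, 25.1779) (0, 23.5222) (0, 0) (25.0043, 0) (27.5611, 16.0556)]  |A|=579.7373
8. canonical 5-gon: [(8.5827, 25.1779) (0, 23.5222) (0, 0) (25.0043, 0) (27.5611, 16.0556)]
9. shoelace: 579.7373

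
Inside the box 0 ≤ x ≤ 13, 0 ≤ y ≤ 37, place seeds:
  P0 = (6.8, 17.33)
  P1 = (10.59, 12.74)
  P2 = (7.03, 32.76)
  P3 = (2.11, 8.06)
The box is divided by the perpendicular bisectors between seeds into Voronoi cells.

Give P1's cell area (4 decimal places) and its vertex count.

1. box [0,13]×[0,37]: [(0, 0) (13, 0) (13, 37) (0, 37)]
2. ⊥bis P1·P0 via (8.695,15.035): [(0, 7.8555) (0, 0) (13, 0) (13, 18.5897)]  |A|=171.8934
3. ⊥bis P1·P2 via (8.81,22.75): [(0, 7.8555) (0, 0) (13, 0) (13, 18.5897)]  |A|=171.8934
4. ⊥bis P1·P3 via (6.35,10.4): [(5.3269, 12.2539) (12.0896, 0) (13, 0) (13, 18.5897)]  |A|=76.8984
5. canonical 4-gon: [(5.3269, 12.2539) (12.0896, 0) (13, 0) (13, 18.5897)]
6. shoelace: 76.8984

Area of P1's cell: 76.8984 (4 vertices)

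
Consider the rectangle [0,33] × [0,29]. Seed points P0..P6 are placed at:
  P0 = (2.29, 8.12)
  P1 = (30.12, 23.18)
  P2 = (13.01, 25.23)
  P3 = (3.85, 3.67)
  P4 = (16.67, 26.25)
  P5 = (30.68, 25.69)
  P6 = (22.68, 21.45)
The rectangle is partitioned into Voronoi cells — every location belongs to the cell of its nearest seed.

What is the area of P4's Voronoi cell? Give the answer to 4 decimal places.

Area of P4's cell: 45.0890

1. box [0,33]×[0,29]: [(0, 0) (33, 0) (33, 29) (0, 29)]
2. ⊥bis P4·P0 via (9.48,17.185): [(0, 24.7042) (31.1465, 0) (33, 0) (33, 29) (0, 29)]  |A|=572.2761
3. ⊥bis P4·P1 via (23.395,24.715): [(0, 24.7042) (19.8067, 8.9943) (24.3731, 29) (0, 29)]  |A|=286.3437
4. ⊥bis P4·P2 via (14.84,25.74): [(19.4218, 9.2996) (19.8067, 8.9943) (24.3731, 29) (13.9315, 29)]  |A|=107.3994
5. ⊥bis P4·P3 via (10.26,14.96): [(19.2699, 9.8446) (19.9169, 9.4772) (24.3731, 29) (13.9315, 29)]  |A|=107.1413
6. ⊥bis P4·P5 via (23.675,25.97): [(19.2699, 9.8446) (19.9169, 9.4772) (23.6736, 25.9357) (23.7961, 29) (13.9315, 29)]  |A|=106.2573
7. ⊥bis P4·P6 via (19.675,23.85): [(16.4812, 19.8511) (23.7881, 29) (13.9315, 29)]  |A|=45.089
8. canonical 3-gon: [(16.4812, 19.8511) (23.7881, 29) (13.9315, 29)]
9. shoelace: 45.089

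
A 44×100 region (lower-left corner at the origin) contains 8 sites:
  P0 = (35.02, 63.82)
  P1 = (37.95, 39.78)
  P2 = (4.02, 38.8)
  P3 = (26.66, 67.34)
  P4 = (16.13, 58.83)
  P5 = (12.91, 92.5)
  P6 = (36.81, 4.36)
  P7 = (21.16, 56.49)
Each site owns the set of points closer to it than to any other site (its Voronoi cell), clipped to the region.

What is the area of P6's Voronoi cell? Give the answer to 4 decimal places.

1. box [0,44]×[0,100]: [(0, 0) (44, 0) (44, 100) (0, 100)]
2. ⊥bis P6·P0 via (35.915,34.09): [(0, 33.0088) (0, 0) (44, 0) (44, 34.3334)]  |A|=1481.5284
3. ⊥bis P6·P1 via (37.38,22.07): [(0, 23.2731) (0, 0) (44, 0) (44, 21.8569)]  |A|=992.8604
4. ⊥bis P6·P2 via (20.415,21.58): [(21.4676, 22.5821) (0, 2.1431) (0, 0) (44, 0) (44, 21.8569)]  |A|=766.0553
5. ⊥bis P6·P3 via (31.735,35.85): [(21.4676, 22.5821) (0, 2.1431) (0, 0) (44, 0) (44, 21.8569)]  |A|=766.0553
6. ⊥bis P6·P4 via (26.47,31.595): [(21.4676, 22.5821) (0, 2.1431) (0, 0) (44, 0) (44, 21.8569)]  |A|=766.0553
7. ⊥bis P6·P5 via (24.86,48.43): [(21.4676, 22.5821) (0, 2.1431) (0, 0) (44, 0) (44, 21.8569)]  |A|=766.0553
8. ⊥bis P6·P7 via (28.985,30.425): [(21.4676, 22.5821) (0, 2.1431) (0, 0) (44, 0) (44, 21.8569)]  |A|=766.0553
9. canonical 5-gon: [(21.4676, 22.5821) (0, 2.1431) (0, 0) (44, 0) (44, 21.8569)]
10. shoelace: 766.0553

Area of P6's cell: 766.0553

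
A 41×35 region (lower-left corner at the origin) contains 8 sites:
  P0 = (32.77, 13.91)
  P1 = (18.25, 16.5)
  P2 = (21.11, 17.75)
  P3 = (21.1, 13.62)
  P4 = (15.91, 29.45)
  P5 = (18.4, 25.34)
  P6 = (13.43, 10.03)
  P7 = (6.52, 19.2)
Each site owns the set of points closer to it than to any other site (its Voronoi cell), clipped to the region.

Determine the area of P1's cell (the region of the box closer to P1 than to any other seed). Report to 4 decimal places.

Area of P1's cell: 47.6713

1. box [0,41]×[0,35]: [(0, 0) (41, 0) (41, 35) (0, 35)]
2. ⊥bis P1·P0 via (25.51,15.205): [(0, 0) (22.7978, 0) (29.0409, 35) (0, 35)]  |A|=907.1779
3. ⊥bis P1·P2 via (19.68,17.125): [(0, 0) (22.7978, 0) (24.0635, 7.0956) (11.8675, 35) (0, 35)]  |A|=667.5707
4. ⊥bis P1·P3 via (19.675,15.06): [(0, 0) (4.4565, 0) (20.3085, 15.6869) (11.8675, 35) (0, 35)]  |A|=504.9524
5. ⊥bis P1·P4 via (17.08,22.975): [(0, 19.8887) (0, 0) (4.4565, 0) (20.3085, 15.6869) (17.12, 22.9822)]  |A|=304.2893
6. ⊥bis P1·P5 via (18.325,20.92): [(6.7904, 21.1157) (0, 19.8887) (0, 0) (4.4565, 0) (20.3085, 15.6869) (18.0191, 20.9252)]  |A|=292.826
7. ⊥bis P1·P6 via (15.84,13.265): [(6.7904, 21.1157) (5.5924, 20.8992) (16.9931, 12.406) (20.3085, 15.6869) (18.0191, 20.9252)]  |A|=66.6884
8. ⊥bis P1·P7 via (12.385,17.85): [(13.112, 21.0085) (11.9898, 16.1333) (16.9931, 12.406) (20.3085, 15.6869) (18.0191, 20.9252)]  |A|=47.6713
9. canonical 5-gon: [(13.112, 21.0085) (11.9898, 16.1333) (16.9931, 12.406) (20.3085, 15.6869) (18.0191, 20.9252)]
10. shoelace: 47.6713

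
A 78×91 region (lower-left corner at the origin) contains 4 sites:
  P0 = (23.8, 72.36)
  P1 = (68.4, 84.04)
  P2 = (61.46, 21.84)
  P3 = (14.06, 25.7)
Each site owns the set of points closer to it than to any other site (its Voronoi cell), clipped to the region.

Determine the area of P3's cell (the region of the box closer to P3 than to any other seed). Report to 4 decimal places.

Area of P3's cell: 1846.9755

1. box [0,78]×[0,91]: [(0, 0) (78, 0) (78, 91) (0, 91)]
2. ⊥bis P3·P0 via (18.93,49.03): [(0, 52.9815) (0, 0) (78, 0) (78, 36.6995)]  |A|=3497.5595
3. ⊥bis P3·P1 via (41.23,54.87): [(55.7521, 41.3436) (0, 52.9815) (0, 0) (78, 0) (78, 20.6211)]  |A|=3318.7039
4. ⊥bis P3·P2 via (37.76,23.77): [(39.4679, 44.7428) (0, 52.9815) (0, 0) (35.8243, 0)]  |A|=1846.9755
5. canonical 4-gon: [(39.4679, 44.7428) (0, 52.9815) (0, 0) (35.8243, 0)]
6. shoelace: 1846.9755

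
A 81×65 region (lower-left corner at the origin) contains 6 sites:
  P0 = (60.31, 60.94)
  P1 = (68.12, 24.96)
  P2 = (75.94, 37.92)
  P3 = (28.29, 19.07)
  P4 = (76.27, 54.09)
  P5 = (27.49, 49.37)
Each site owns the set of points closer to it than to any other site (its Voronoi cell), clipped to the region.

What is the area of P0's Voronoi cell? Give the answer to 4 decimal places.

Area of P0's cell: 510.1834

1. box [0,81]×[0,65]: [(0, 0) (81, 0) (81, 65) (0, 65)]
2. ⊥bis P0·P1 via (64.215,42.95): [(0, 29.0112) (81, 46.5934) (81, 65) (0, 65)]  |A|=2203.0135
3. ⊥bis P0·P2 via (68.125,49.43): [(0, 29.0112) (55.9337, 41.1524) (81, 58.1718) (81, 65) (0, 65)]  |A|=2057.9002
4. ⊥bis P0·P3 via (44.3,40.005): [(45.7034, 38.9318) (55.9337, 41.1524) (81, 58.1718) (81, 65) (11.616, 65)]  |A|=1084.09
5. ⊥bis P0·P4 via (68.29,57.515): [(45.7034, 38.9318) (55.9337, 41.1524) (63.4607, 46.263) (71.5025, 65) (11.616, 65)]  |A|=935.2324
6. ⊥bis P0·P5 via (43.9,55.155): [(49.3408, 39.7213) (55.9337, 41.1524) (63.4607, 46.263) (71.5025, 65) (40.4294, 65)]  |A|=510.1834
7. canonical 5-gon: [(49.3408, 39.7213) (55.9337, 41.1524) (63.4607, 46.263) (71.5025, 65) (40.4294, 65)]
8. shoelace: 510.1834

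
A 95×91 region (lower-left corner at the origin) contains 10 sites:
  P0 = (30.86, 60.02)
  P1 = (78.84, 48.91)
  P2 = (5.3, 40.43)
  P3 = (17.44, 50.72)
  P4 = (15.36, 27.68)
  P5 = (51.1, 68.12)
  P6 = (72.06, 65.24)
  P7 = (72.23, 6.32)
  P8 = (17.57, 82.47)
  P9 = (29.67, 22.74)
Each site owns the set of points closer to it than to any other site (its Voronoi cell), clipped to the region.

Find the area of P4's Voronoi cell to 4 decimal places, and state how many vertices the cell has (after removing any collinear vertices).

1. box [0,95]×[0,91]: [(0, 0) (95, 0) (95, 91) (0, 91)]
2. ⊥bis P4·P0 via (23.11,43.85): [(0, 54.9262) (0, 0) (95, 0) (95, 9.3944)]  |A|=3055.2282
3. ⊥bis P4·P1 via (47.1,38.295): [(49.4669, 31.2176) (0, 54.9262) (0, 0) (59.9072, 0)]  |A|=2293.5954
4. ⊥bis P4·P2 via (10.33,34.055): [(49.4669, 31.2176) (22.8824, 43.9591) (0, 25.9044) (0, 0) (59.9072, 0)]  |A|=1961.5513
5. ⊥bis P4·P3 via (16.4,39.2): [(49.4669, 31.2176) (36.6208, 37.3745) (16.8045, 39.1635) (0, 25.9044) (0, 0) (59.9072, 0)]  |A|=1908.5991
6. ⊥bis P4·P5 via (33.23,47.9): [(49.4669, 31.2176) (36.6208, 37.3745) (16.8045, 39.1635) (0, 25.9044) (0, 0) (59.9072, 0)]  |A|=1908.5991
7. ⊥bis P4·P6 via (43.71,46.46): [(49.4669, 31.2176) (36.6208, 37.3745) (16.8045, 39.1635) (0, 25.9044) (0, 0) (59.9072, 0)]  |A|=1908.5991
8. ⊥bis P4·P7 via (43.795,17): [(49.1857, 31.3524) (36.6208, 37.3745) (16.8045, 39.1635) (0, 25.9044) (0, 0) (37.4099, 0)]  |A|=1552.24
9. ⊥bis P4·P8 via (16.465,55.075): [(49.1857, 31.3524) (36.6208, 37.3745) (16.8045, 39.1635) (0, 25.9044) (0, 0) (37.4099, 0)]  |A|=1552.24
10. ⊥bis P4·P9 via (22.515,25.21): [(27.0138, 38.2418) (16.8045, 39.1635) (0, 25.9044) (0, 0) (13.8122, 0)]  |A|=689.4161
11. canonical 5-gon: [(27.0138, 38.2418) (16.8045, 39.1635) (0, 25.9044) (0, 0) (13.8122, 0)]
12. shoelace: 689.4161

Area of P4's cell: 689.4161 (5 vertices)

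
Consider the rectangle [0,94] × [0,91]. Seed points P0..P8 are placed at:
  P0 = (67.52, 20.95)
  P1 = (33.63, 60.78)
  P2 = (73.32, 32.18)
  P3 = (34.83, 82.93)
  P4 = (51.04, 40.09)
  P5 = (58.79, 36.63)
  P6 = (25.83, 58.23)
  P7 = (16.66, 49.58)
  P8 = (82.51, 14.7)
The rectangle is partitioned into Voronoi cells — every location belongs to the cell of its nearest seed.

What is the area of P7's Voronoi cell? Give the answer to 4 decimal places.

Area of P7's cell: 1704.2374

1. box [0,94]×[0,91]: [(0, 0) (94, 0) (94, 91) (0, 91)]
2. ⊥bis P7·P0 via (42.09,35.265): [(0, 0) (22.2387, 0) (73.4642, 91) (0, 91)]  |A|=4354.4832
3. ⊥bis P7·P1 via (25.145,55.18): [(0, 0) (22.2387, 0) (40.3402, 32.1566) (1.5042, 91) (0, 91)]  |A|=2237.296
4. ⊥bis P7·P2 via (44.99,40.88): [(0, 0) (22.2387, 0) (40.3402, 32.1566) (1.5042, 91) (0, 91)]  |A|=2237.296
5. ⊥bis P7·P3 via (25.745,66.255): [(0, 80.2816) (0, 0) (22.2387, 0) (40.3402, 32.1566) (13.3947, 72.9838)]  |A|=2151.9608
6. ⊥bis P7·P4 via (33.85,44.835): [(0, 80.2816) (0, 0) (21.4741, 0) (33.2963, 42.8293) (13.3947, 72.9838)]  |A|=1925.7377
7. ⊥bis P7·P5 via (37.725,43.105): [(0, 80.2816) (0, 0) (21.4741, 0) (33.2963, 42.8293) (13.3947, 72.9838)]  |A|=1925.7377
8. ⊥bis P7·P6 via (21.245,53.905): [(0, 76.4272) (0, 0) (21.4741, 0) (32.9333, 41.514)]  |A|=1704.2374
9. ⊥bis P7·P8 via (49.585,32.14): [(0, 76.4272) (0, 0) (21.4741, 0) (32.9333, 41.514)]  |A|=1704.2374
10. canonical 4-gon: [(0, 76.4272) (0, 0) (21.4741, 0) (32.9333, 41.514)]
11. shoelace: 1704.2374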